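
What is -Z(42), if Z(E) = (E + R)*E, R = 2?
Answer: -1848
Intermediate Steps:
Z(E) = E*(2 + E) (Z(E) = (E + 2)*E = (2 + E)*E = E*(2 + E))
-Z(42) = -42*(2 + 42) = -42*44 = -1*1848 = -1848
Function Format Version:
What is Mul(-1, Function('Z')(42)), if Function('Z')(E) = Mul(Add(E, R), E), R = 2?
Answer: -1848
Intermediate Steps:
Function('Z')(E) = Mul(E, Add(2, E)) (Function('Z')(E) = Mul(Add(E, 2), E) = Mul(Add(2, E), E) = Mul(E, Add(2, E)))
Mul(-1, Function('Z')(42)) = Mul(-1, Mul(42, Add(2, 42))) = Mul(-1, Mul(42, 44)) = Mul(-1, 1848) = -1848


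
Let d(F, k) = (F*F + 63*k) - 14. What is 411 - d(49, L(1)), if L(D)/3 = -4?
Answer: -1220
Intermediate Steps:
L(D) = -12 (L(D) = 3*(-4) = -12)
d(F, k) = -14 + F**2 + 63*k (d(F, k) = (F**2 + 63*k) - 14 = -14 + F**2 + 63*k)
411 - d(49, L(1)) = 411 - (-14 + 49**2 + 63*(-12)) = 411 - (-14 + 2401 - 756) = 411 - 1*1631 = 411 - 1631 = -1220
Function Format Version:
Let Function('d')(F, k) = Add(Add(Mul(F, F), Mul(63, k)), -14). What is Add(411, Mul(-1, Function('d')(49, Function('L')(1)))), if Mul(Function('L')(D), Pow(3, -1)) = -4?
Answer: -1220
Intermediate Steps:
Function('L')(D) = -12 (Function('L')(D) = Mul(3, -4) = -12)
Function('d')(F, k) = Add(-14, Pow(F, 2), Mul(63, k)) (Function('d')(F, k) = Add(Add(Pow(F, 2), Mul(63, k)), -14) = Add(-14, Pow(F, 2), Mul(63, k)))
Add(411, Mul(-1, Function('d')(49, Function('L')(1)))) = Add(411, Mul(-1, Add(-14, Pow(49, 2), Mul(63, -12)))) = Add(411, Mul(-1, Add(-14, 2401, -756))) = Add(411, Mul(-1, 1631)) = Add(411, -1631) = -1220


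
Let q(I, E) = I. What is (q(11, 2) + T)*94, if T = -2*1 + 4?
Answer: 1222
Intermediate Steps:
T = 2 (T = -2 + 4 = 2)
(q(11, 2) + T)*94 = (11 + 2)*94 = 13*94 = 1222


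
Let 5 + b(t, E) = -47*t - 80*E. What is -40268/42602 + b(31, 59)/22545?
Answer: -585603812/480231045 ≈ -1.2194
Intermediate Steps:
b(t, E) = -5 - 80*E - 47*t (b(t, E) = -5 + (-47*t - 80*E) = -5 + (-80*E - 47*t) = -5 - 80*E - 47*t)
-40268/42602 + b(31, 59)/22545 = -40268/42602 + (-5 - 80*59 - 47*31)/22545 = -40268*1/42602 + (-5 - 4720 - 1457)*(1/22545) = -20134/21301 - 6182*1/22545 = -20134/21301 - 6182/22545 = -585603812/480231045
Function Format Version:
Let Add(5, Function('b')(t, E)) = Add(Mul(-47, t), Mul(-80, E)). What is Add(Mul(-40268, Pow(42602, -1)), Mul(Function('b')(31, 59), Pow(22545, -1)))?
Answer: Rational(-585603812, 480231045) ≈ -1.2194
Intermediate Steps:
Function('b')(t, E) = Add(-5, Mul(-80, E), Mul(-47, t)) (Function('b')(t, E) = Add(-5, Add(Mul(-47, t), Mul(-80, E))) = Add(-5, Add(Mul(-80, E), Mul(-47, t))) = Add(-5, Mul(-80, E), Mul(-47, t)))
Add(Mul(-40268, Pow(42602, -1)), Mul(Function('b')(31, 59), Pow(22545, -1))) = Add(Mul(-40268, Pow(42602, -1)), Mul(Add(-5, Mul(-80, 59), Mul(-47, 31)), Pow(22545, -1))) = Add(Mul(-40268, Rational(1, 42602)), Mul(Add(-5, -4720, -1457), Rational(1, 22545))) = Add(Rational(-20134, 21301), Mul(-6182, Rational(1, 22545))) = Add(Rational(-20134, 21301), Rational(-6182, 22545)) = Rational(-585603812, 480231045)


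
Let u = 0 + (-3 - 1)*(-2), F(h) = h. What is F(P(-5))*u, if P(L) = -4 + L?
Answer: -72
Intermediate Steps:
u = 8 (u = 0 - 4*(-2) = 0 + 8 = 8)
F(P(-5))*u = (-4 - 5)*8 = -9*8 = -72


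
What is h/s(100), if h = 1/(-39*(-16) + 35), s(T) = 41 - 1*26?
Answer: 1/9885 ≈ 0.00010116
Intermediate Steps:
s(T) = 15 (s(T) = 41 - 26 = 15)
h = 1/659 (h = 1/(624 + 35) = 1/659 ≈ 0.0015175)
h/s(100) = (1/659)/15 = (1/659)*(1/15) = 1/9885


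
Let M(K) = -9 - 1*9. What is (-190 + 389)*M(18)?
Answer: -3582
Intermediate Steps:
M(K) = -18 (M(K) = -9 - 9 = -18)
(-190 + 389)*M(18) = (-190 + 389)*(-18) = 199*(-18) = -3582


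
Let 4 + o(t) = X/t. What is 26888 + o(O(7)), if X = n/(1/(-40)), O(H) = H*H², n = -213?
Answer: 9229732/343 ≈ 26909.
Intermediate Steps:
O(H) = H³
X = 8520 (X = -213/(1/(-40)) = -213/(-1/40) = -213*(-40) = 8520)
o(t) = -4 + 8520/t
26888 + o(O(7)) = 26888 + (-4 + 8520/(7³)) = 26888 + (-4 + 8520/343) = 26888 + 7148/343 = 9229732/343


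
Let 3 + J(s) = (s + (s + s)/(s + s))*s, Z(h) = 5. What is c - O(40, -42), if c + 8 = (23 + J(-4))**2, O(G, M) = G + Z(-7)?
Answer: 971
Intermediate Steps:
O(G, M) = 5 + G (O(G, M) = G + 5 = 5 + G)
J(s) = -3 + s*(1 + s) (J(s) = -3 + (s + (s + s)/(s + s))*s = -3 + (s + (2*s)/((2*s)))*s = -3 + (s + (2*s)*(1/(2*s)))*s = -3 + (s + 1)*s = -3 + (1 + s)*s = -3 + s*(1 + s))
c = 1016 (c = -8 + (23 + (-3 - 4 + (-4)**2))**2 = -8 + (23 + (-3 - 4 + 16))**2 = -8 + (23 + 9)**2 = -8 + 32**2 = -8 + 1024 = 1016)
c - O(40, -42) = 1016 - (5 + 40) = 1016 - 1*45 = 1016 - 45 = 971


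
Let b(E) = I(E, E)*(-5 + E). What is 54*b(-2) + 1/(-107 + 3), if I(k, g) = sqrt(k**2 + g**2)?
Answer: -1/104 - 756*sqrt(2) ≈ -1069.2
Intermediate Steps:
I(k, g) = sqrt(g**2 + k**2)
b(E) = sqrt(2)*sqrt(E**2)*(-5 + E) (b(E) = sqrt(E**2 + E**2)*(-5 + E) = sqrt(2*E**2)*(-5 + E) = (sqrt(2)*sqrt(E**2))*(-5 + E) = sqrt(2)*sqrt(E**2)*(-5 + E))
54*b(-2) + 1/(-107 + 3) = 54*(sqrt(2)*sqrt((-2)**2)*(-5 - 2)) + 1/(-107 + 3) = 54*(sqrt(2)*sqrt(4)*(-7)) + 1/(-104) = 54*(sqrt(2)*2*(-7)) - 1/104 = 54*(-14*sqrt(2)) - 1/104 = -756*sqrt(2) - 1/104 = -1/104 - 756*sqrt(2)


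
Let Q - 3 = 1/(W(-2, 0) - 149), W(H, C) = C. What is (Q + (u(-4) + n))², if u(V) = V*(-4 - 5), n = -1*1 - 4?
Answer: 25654225/22201 ≈ 1155.5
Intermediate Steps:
n = -5 (n = -1 - 4 = -5)
u(V) = -9*V (u(V) = V*(-9) = -9*V)
Q = 446/149 (Q = 3 + 1/(0 - 149) = 3 + 1/(-149) = 3 - 1/149 = 446/149 ≈ 2.9933)
(Q + (u(-4) + n))² = (446/149 + (-9*(-4) - 5))² = (446/149 + (36 - 5))² = (446/149 + 31)² = (5065/149)² = 25654225/22201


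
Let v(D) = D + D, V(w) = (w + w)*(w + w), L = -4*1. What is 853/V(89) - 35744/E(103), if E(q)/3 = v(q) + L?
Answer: -565997989/9600252 ≈ -58.957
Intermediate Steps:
L = -4
V(w) = 4*w² (V(w) = (2*w)*(2*w) = 4*w²)
v(D) = 2*D
E(q) = -12 + 6*q (E(q) = 3*(2*q - 4) = 3*(-4 + 2*q) = -12 + 6*q)
853/V(89) - 35744/E(103) = 853/((4*89²)) - 35744/(-12 + 6*103) = 853/((4*7921)) - 35744/(-12 + 618) = 853/31684 - 35744/606 = 853*(1/31684) - 35744*1/606 = 853/31684 - 17872/303 = -565997989/9600252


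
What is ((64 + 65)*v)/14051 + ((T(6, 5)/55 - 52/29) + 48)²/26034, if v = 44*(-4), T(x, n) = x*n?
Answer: -28511575491050/18612276887787 ≈ -1.5319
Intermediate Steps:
T(x, n) = n*x
v = -176
((64 + 65)*v)/14051 + ((T(6, 5)/55 - 52/29) + 48)²/26034 = ((64 + 65)*(-176))/14051 + (((5*6)/55 - 52/29) + 48)²/26034 = (129*(-176))*(1/14051) + ((30*(1/55) - 52*1/29) + 48)²*(1/26034) = -22704*1/14051 + ((6/11 - 52/29) + 48)²*(1/26034) = -22704/14051 + (-398/319 + 48)²*(1/26034) = -22704/14051 + (14914/319)²*(1/26034) = -22704/14051 + (222427396/101761)*(1/26034) = -22704/14051 + 111213698/1324622937 = -28511575491050/18612276887787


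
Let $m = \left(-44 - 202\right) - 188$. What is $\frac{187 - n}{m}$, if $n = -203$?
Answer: $- \frac{195}{217} \approx -0.89862$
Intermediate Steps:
$m = -434$ ($m = -246 - 188 = -434$)
$\frac{187 - n}{m} = \frac{187 - -203}{-434} = \left(187 + 203\right) \left(- \frac{1}{434}\right) = 390 \left(- \frac{1}{434}\right) = - \frac{195}{217}$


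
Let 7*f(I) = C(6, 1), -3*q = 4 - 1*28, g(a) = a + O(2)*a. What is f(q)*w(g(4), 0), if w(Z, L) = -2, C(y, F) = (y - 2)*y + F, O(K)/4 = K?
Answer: -50/7 ≈ -7.1429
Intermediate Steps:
O(K) = 4*K
g(a) = 9*a (g(a) = a + (4*2)*a = a + 8*a = 9*a)
C(y, F) = F + y*(-2 + y) (C(y, F) = (-2 + y)*y + F = y*(-2 + y) + F = F + y*(-2 + y))
q = 8 (q = -(4 - 1*28)/3 = -(4 - 28)/3 = -⅓*(-24) = 8)
f(I) = 25/7 (f(I) = (1 + 6² - 2*6)/7 = (1 + 36 - 12)/7 = (⅐)*25 = 25/7)
f(q)*w(g(4), 0) = (25/7)*(-2) = -50/7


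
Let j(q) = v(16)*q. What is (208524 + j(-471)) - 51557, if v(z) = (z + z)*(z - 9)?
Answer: 51463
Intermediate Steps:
v(z) = 2*z*(-9 + z) (v(z) = (2*z)*(-9 + z) = 2*z*(-9 + z))
j(q) = 224*q (j(q) = (2*16*(-9 + 16))*q = (2*16*7)*q = 224*q)
(208524 + j(-471)) - 51557 = (208524 + 224*(-471)) - 51557 = (208524 - 105504) - 51557 = 103020 - 51557 = 51463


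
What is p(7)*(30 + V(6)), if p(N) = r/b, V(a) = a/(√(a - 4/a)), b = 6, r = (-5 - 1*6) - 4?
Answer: -75 - 15*√3/4 ≈ -81.495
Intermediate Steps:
r = -15 (r = (-5 - 6) - 4 = -11 - 4 = -15)
V(a) = a/√(a - 4/a)
p(N) = -5/2 (p(N) = -15/6 = -15*⅙ = -5/2)
p(7)*(30 + V(6)) = -5*(30 + 6/√(6 - 4/6))/2 = -5*(30 + 6/√(6 - 4*⅙))/2 = -5*(30 + 6/√(6 - ⅔))/2 = -5*(30 + 6/√(16/3))/2 = -5*(30 + 6*(√3/4))/2 = -5*(30 + 3*√3/2)/2 = -75 - 15*√3/4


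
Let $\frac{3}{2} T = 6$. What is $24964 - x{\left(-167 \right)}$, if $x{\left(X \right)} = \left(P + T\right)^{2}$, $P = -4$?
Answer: $24964$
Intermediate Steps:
$T = 4$ ($T = \frac{2}{3} \cdot 6 = 4$)
$x{\left(X \right)} = 0$ ($x{\left(X \right)} = \left(-4 + 4\right)^{2} = 0^{2} = 0$)
$24964 - x{\left(-167 \right)} = 24964 - 0 = 24964 + 0 = 24964$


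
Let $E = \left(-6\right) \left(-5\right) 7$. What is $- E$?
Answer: $-210$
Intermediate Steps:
$E = 210$ ($E = 30 \cdot 7 = 210$)
$- E = \left(-1\right) 210 = -210$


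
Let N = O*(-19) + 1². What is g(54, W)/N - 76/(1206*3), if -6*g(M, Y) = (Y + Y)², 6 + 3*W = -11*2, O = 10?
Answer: 13982/48843 ≈ 0.28626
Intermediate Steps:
W = -28/3 (W = -2 + (-11*2)/3 = -2 + (⅓)*(-22) = -2 - 22/3 = -28/3 ≈ -9.3333)
g(M, Y) = -2*Y²/3 (g(M, Y) = -(Y + Y)²/6 = -4*Y²/6 = -2*Y²/3)
N = -189 (N = 10*(-19) + 1² = -190 + 1 = -189)
g(54, W)/N - 76/(1206*3) = -2*(-28/3)²/3/(-189) - 76/(1206*3) = -⅔*784/9*(-1/189) - 76/3618 = -1568/27*(-1/189) - 76*1/3618 = 224/729 - 38/1809 = 13982/48843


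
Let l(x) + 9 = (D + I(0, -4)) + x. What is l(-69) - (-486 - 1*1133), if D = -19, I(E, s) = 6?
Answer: 1528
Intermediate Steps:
l(x) = -22 + x (l(x) = -9 + ((-19 + 6) + x) = -9 + (-13 + x) = -22 + x)
l(-69) - (-486 - 1*1133) = (-22 - 69) - (-486 - 1*1133) = -91 - (-486 - 1133) = -91 - 1*(-1619) = -91 + 1619 = 1528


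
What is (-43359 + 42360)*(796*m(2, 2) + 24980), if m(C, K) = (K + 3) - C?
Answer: -27340632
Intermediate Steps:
m(C, K) = 3 + K - C (m(C, K) = (3 + K) - C = 3 + K - C)
(-43359 + 42360)*(796*m(2, 2) + 24980) = (-43359 + 42360)*(796*(3 + 2 - 1*2) + 24980) = -999*(796*(3 + 2 - 2) + 24980) = -999*(796*3 + 24980) = -999*(2388 + 24980) = -999*27368 = -27340632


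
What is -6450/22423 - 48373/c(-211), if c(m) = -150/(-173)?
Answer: -187648493267/3363450 ≈ -55791.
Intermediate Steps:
c(m) = 150/173 (c(m) = -150*(-1/173) = 150/173)
-6450/22423 - 48373/c(-211) = -6450/22423 - 48373/150/173 = -6450*1/22423 - 48373*173/150 = -6450/22423 - 8368529/150 = -187648493267/3363450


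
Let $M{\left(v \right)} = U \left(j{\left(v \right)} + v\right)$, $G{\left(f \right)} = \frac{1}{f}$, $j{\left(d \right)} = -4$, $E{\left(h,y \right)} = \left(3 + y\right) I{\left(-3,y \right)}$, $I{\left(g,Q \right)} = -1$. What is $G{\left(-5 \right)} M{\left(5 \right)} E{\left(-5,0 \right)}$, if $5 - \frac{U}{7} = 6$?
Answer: $- \frac{21}{5} \approx -4.2$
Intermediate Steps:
$U = -7$ ($U = 35 - 42 = -7$)
$E{\left(h,y \right)} = -3 - y$ ($E{\left(h,y \right)} = \left(3 + y\right) \left(-1\right) = -3 - y$)
$M{\left(v \right)} = 28 - 7 v$ ($M{\left(v \right)} = - 7 \left(-4 + v\right) = 28 - 7 v$)
$G{\left(-5 \right)} M{\left(5 \right)} E{\left(-5,0 \right)} = \frac{28 - 35}{-5} \left(-3 - 0\right) = - \frac{28 - 35}{5} \left(-3 + 0\right) = \left(- \frac{1}{5}\right) \left(-7\right) \left(-3\right) = \frac{7}{5} \left(-3\right) = - \frac{21}{5}$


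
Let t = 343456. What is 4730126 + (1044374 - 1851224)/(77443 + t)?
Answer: 1990904496424/420899 ≈ 4.7301e+6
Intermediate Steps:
4730126 + (1044374 - 1851224)/(77443 + t) = 4730126 + (1044374 - 1851224)/(77443 + 343456) = 4730126 - 806850/420899 = 1990904496424/420899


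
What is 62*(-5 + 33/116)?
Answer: -16957/58 ≈ -292.36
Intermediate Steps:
62*(-5 + 33/116) = 62*(-547/116) = -16957/58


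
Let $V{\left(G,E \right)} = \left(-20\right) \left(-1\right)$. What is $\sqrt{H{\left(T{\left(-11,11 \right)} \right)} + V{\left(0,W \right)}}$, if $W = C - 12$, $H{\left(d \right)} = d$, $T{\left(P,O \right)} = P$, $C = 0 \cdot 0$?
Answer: $3$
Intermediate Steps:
$C = 0$
$W = -12$ ($W = 0 - 12 = -12$)
$V{\left(G,E \right)} = 20$
$\sqrt{H{\left(T{\left(-11,11 \right)} \right)} + V{\left(0,W \right)}} = \sqrt{-11 + 20} = \sqrt{9} = 3$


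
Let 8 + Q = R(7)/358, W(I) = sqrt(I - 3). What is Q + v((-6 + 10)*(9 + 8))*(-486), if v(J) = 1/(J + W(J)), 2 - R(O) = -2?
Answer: -12434962/816061 + 486*sqrt(65)/4559 ≈ -14.378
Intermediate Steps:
R(O) = 4 (R(O) = 2 - 1*(-2) = 2 + 2 = 4)
W(I) = sqrt(-3 + I)
Q = -1430/179 (Q = -8 + 4/358 = -8 + 4*(1/358) = -8 + 2/179 = -1430/179 ≈ -7.9888)
v(J) = 1/(J + sqrt(-3 + J))
Q + v((-6 + 10)*(9 + 8))*(-486) = -1430/179 - 486/((-6 + 10)*(9 + 8) + sqrt(-3 + (-6 + 10)*(9 + 8))) = -1430/179 - 486/(4*17 + sqrt(-3 + 4*17)) = -1430/179 - 486/(68 + sqrt(-3 + 68)) = -1430/179 - 486/(68 + sqrt(65))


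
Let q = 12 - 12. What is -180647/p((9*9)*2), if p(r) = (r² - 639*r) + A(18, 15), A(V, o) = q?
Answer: 180647/77274 ≈ 2.3377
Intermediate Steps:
q = 0
A(V, o) = 0
p(r) = r² - 639*r (p(r) = (r² - 639*r) + 0 = r² - 639*r)
-180647/p((9*9)*2) = -180647*1/(162*(-639 + (9*9)*2)) = -180647*1/(162*(-639 + 81*2)) = -180647*1/(162*(-639 + 162)) = -180647/(162*(-477)) = -180647/(-77274) = -180647*(-1/77274) = 180647/77274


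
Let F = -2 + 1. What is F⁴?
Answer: 1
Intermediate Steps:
F = -1
F⁴ = (-1)⁴ = 1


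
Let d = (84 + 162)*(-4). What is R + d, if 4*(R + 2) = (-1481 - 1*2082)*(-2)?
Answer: 1591/2 ≈ 795.50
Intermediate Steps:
d = -984 (d = 246*(-4) = -984)
R = 3559/2 (R = -2 + ((-1481 - 1*2082)*(-2))/4 = -2 + ((-1481 - 2082)*(-2))/4 = -2 + (-3563*(-2))/4 = -2 + (¼)*7126 = -2 + 3563/2 = 3559/2 ≈ 1779.5)
R + d = 3559/2 - 984 = 1591/2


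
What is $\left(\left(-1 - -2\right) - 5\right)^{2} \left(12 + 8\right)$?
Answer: $320$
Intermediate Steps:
$\left(\left(-1 - -2\right) - 5\right)^{2} \left(12 + 8\right) = \left(\left(-1 + 2\right) - 5\right)^{2} \cdot 20 = \left(1 - 5\right)^{2} \cdot 20 = \left(-4\right)^{2} \cdot 20 = 16 \cdot 20 = 320$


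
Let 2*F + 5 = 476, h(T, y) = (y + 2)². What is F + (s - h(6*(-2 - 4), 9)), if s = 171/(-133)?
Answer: 1585/14 ≈ 113.21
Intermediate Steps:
s = -9/7 (s = 171*(-1/133) = -9/7 ≈ -1.2857)
h(T, y) = (2 + y)²
F = 471/2 (F = -5/2 + (½)*476 = -5/2 + 238 = 471/2 ≈ 235.50)
F + (s - h(6*(-2 - 4), 9)) = 471/2 + (-9/7 - (2 + 9)²) = 471/2 + (-9/7 - 1*11²) = 471/2 + (-9/7 - 1*121) = 471/2 + (-9/7 - 121) = 471/2 - 856/7 = 1585/14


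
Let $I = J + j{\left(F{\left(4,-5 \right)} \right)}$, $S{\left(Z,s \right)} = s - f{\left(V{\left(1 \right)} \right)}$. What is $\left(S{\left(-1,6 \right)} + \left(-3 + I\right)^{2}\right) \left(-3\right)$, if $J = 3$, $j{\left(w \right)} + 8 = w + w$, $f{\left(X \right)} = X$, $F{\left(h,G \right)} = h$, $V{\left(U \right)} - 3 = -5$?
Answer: $-24$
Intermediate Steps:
$V{\left(U \right)} = -2$ ($V{\left(U \right)} = 3 - 5 = -2$)
$j{\left(w \right)} = -8 + 2 w$ ($j{\left(w \right)} = -8 + \left(w + w\right) = -8 + 2 w$)
$S{\left(Z,s \right)} = 2 + s$ ($S{\left(Z,s \right)} = s - -2 = s + 2 = 2 + s$)
$I = 3$ ($I = 3 + \left(-8 + 2 \cdot 4\right) = 3 + \left(-8 + 8\right) = 3 + 0 = 3$)
$\left(S{\left(-1,6 \right)} + \left(-3 + I\right)^{2}\right) \left(-3\right) = \left(\left(2 + 6\right) + \left(-3 + 3\right)^{2}\right) \left(-3\right) = \left(8 + 0^{2}\right) \left(-3\right) = \left(8 + 0\right) \left(-3\right) = 8 \left(-3\right) = -24$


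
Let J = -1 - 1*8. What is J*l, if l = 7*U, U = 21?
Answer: -1323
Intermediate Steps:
l = 147 (l = 7*21 = 147)
J = -9 (J = -1 - 8 = -9)
J*l = -9*147 = -1323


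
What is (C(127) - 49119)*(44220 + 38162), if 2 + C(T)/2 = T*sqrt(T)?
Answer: -4046850986 + 20925028*sqrt(127) ≈ -3.8110e+9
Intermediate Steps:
C(T) = -4 + 2*T**(3/2) (C(T) = -4 + 2*(T*sqrt(T)) = -4 + 2*T**(3/2))
(C(127) - 49119)*(44220 + 38162) = ((-4 + 2*127**(3/2)) - 49119)*(44220 + 38162) = ((-4 + 2*(127*sqrt(127))) - 49119)*82382 = ((-4 + 254*sqrt(127)) - 49119)*82382 = (-49123 + 254*sqrt(127))*82382 = -4046850986 + 20925028*sqrt(127)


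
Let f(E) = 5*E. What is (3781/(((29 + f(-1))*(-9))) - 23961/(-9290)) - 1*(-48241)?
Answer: 48386185163/1003320 ≈ 48226.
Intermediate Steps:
(3781/(((29 + f(-1))*(-9))) - 23961/(-9290)) - 1*(-48241) = (3781/(((29 + 5*(-1))*(-9))) - 23961/(-9290)) - 1*(-48241) = (3781/(((29 - 5)*(-9))) - 23961*(-1/9290)) + 48241 = (3781/((24*(-9))) + 23961/9290) + 48241 = (3781/(-216) + 23961/9290) + 48241 = (3781*(-1/216) + 23961/9290) + 48241 = (-3781/216 + 23961/9290) + 48241 = -14974957/1003320 + 48241 = 48386185163/1003320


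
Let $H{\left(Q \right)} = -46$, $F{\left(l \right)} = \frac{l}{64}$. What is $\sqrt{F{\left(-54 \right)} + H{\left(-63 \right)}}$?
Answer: $\frac{i \sqrt{2998}}{8} \approx 6.8442 i$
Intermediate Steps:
$F{\left(l \right)} = \frac{l}{64}$ ($F{\left(l \right)} = l \frac{1}{64} = \frac{l}{64}$)
$\sqrt{F{\left(-54 \right)} + H{\left(-63 \right)}} = \sqrt{\frac{1}{64} \left(-54\right) - 46} = \sqrt{- \frac{27}{32} - 46} = \sqrt{- \frac{1499}{32}} = \frac{i \sqrt{2998}}{8}$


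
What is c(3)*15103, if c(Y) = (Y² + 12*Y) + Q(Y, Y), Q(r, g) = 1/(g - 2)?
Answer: 694738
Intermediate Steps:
Q(r, g) = 1/(-2 + g)
c(Y) = Y² + 1/(-2 + Y) + 12*Y (c(Y) = (Y² + 12*Y) + 1/(-2 + Y) = Y² + 1/(-2 + Y) + 12*Y)
c(3)*15103 = ((1 + 3*(-2 + 3)*(12 + 3))/(-2 + 3))*15103 = ((1 + 3*1*15)/1)*15103 = (1*(1 + 45))*15103 = (1*46)*15103 = 46*15103 = 694738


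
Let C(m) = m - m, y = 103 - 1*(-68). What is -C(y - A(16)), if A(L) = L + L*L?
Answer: 0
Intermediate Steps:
y = 171 (y = 103 + 68 = 171)
A(L) = L + L²
C(m) = 0
-C(y - A(16)) = -1*0 = 0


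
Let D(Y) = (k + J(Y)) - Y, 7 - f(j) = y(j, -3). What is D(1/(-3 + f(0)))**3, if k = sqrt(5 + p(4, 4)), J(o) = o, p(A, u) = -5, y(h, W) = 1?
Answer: 0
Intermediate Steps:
f(j) = 6 (f(j) = 7 - 1*1 = 7 - 1 = 6)
k = 0 (k = sqrt(5 - 5) = sqrt(0) = 0)
D(Y) = 0 (D(Y) = (0 + Y) - Y = Y - Y = 0)
D(1/(-3 + f(0)))**3 = 0**3 = 0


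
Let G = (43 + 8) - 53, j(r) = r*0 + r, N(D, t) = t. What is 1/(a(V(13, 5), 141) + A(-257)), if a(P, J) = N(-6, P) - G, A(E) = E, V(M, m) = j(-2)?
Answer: -1/257 ≈ -0.0038911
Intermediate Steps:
j(r) = r (j(r) = 0 + r = r)
V(M, m) = -2
G = -2 (G = 51 - 53 = -2)
a(P, J) = 2 + P (a(P, J) = P - 1*(-2) = P + 2 = 2 + P)
1/(a(V(13, 5), 141) + A(-257)) = 1/((2 - 2) - 257) = 1/(0 - 257) = 1/(-257) = -1/257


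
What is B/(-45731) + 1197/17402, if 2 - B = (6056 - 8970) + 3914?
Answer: 10301029/113687266 ≈ 0.090608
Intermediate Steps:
B = -998 (B = 2 - ((6056 - 8970) + 3914) = 2 - (-2914 + 3914) = 2 - 1*1000 = 2 - 1000 = -998)
B/(-45731) + 1197/17402 = -998/(-45731) + 1197/17402 = -998*(-1/45731) + 1197*(1/17402) = 998/45731 + 171/2486 = 10301029/113687266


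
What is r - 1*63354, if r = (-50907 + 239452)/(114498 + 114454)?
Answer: -14504836463/228952 ≈ -63353.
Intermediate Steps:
r = 188545/228952 ≈ 0.82351
r - 1*63354 = 188545/228952 - 1*63354 = 188545/228952 - 63354 = -14504836463/228952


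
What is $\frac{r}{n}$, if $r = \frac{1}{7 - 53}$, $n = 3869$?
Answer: $- \frac{1}{177974} \approx -5.6188 \cdot 10^{-6}$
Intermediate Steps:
$r = - \frac{1}{46}$ ($r = \frac{1}{-46} = - \frac{1}{46} \approx -0.021739$)
$\frac{r}{n} = \frac{1}{3869} \left(- \frac{1}{46}\right) = - \frac{1}{177974}$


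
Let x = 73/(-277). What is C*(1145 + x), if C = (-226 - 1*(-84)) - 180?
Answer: -102103624/277 ≈ -3.6861e+5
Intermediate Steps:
C = -322 (C = (-226 + 84) - 180 = -142 - 180 = -322)
x = -73/277 (x = 73*(-1/277) = -73/277 ≈ -0.26354)
C*(1145 + x) = -322*(1145 - 73/277) = -322*317092/277 = -102103624/277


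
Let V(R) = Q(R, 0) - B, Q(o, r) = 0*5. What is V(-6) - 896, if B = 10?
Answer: -906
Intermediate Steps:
Q(o, r) = 0
V(R) = -10 (V(R) = 0 - 1*10 = 0 - 10 = -10)
V(-6) - 896 = -10 - 896 = -906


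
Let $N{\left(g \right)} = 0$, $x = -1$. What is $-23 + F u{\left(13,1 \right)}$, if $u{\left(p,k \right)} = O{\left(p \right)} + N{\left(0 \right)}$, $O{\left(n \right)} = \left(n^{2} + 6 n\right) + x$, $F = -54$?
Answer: $-13307$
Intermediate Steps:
$O{\left(n \right)} = -1 + n^{2} + 6 n$ ($O{\left(n \right)} = \left(n^{2} + 6 n\right) - 1 = -1 + n^{2} + 6 n$)
$u{\left(p,k \right)} = -1 + p^{2} + 6 p$ ($u{\left(p,k \right)} = \left(-1 + p^{2} + 6 p\right) + 0 = -1 + p^{2} + 6 p$)
$-23 + F u{\left(13,1 \right)} = -23 - 54 \left(-1 + 13^{2} + 6 \cdot 13\right) = -23 - 54 \left(-1 + 169 + 78\right) = -23 - 13284 = -13307$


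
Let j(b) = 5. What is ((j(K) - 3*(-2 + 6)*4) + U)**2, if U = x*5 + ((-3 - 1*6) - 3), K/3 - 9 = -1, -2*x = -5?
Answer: 7225/4 ≈ 1806.3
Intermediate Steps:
x = 5/2 (x = -1/2*(-5) = 5/2 ≈ 2.5000)
K = 24 (K = 27 + 3*(-1) = 27 - 3 = 24)
U = 1/2 (U = (5/2)*5 + ((-3 - 1*6) - 3) = 25/2 + ((-3 - 6) - 3) = 25/2 + (-9 - 3) = 25/2 - 12 = 1/2 ≈ 0.50000)
((j(K) - 3*(-2 + 6)*4) + U)**2 = ((5 - 3*(-2 + 6)*4) + 1/2)**2 = ((5 - 12*4) + 1/2)**2 = ((5 - 3*16) + 1/2)**2 = ((5 - 48) + 1/2)**2 = (-43 + 1/2)**2 = (-85/2)**2 = 7225/4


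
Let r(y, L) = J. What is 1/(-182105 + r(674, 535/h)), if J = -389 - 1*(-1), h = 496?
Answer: -1/182493 ≈ -5.4797e-6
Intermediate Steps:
J = -388 (J = -389 + 1 = -388)
r(y, L) = -388
1/(-182105 + r(674, 535/h)) = 1/(-182105 - 388) = 1/(-182493) = -1/182493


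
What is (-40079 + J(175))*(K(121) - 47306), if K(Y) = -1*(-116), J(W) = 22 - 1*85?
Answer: 1894300980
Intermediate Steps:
J(W) = -63 (J(W) = 22 - 85 = -63)
K(Y) = 116
(-40079 + J(175))*(K(121) - 47306) = (-40079 - 63)*(116 - 47306) = -40142*(-47190) = 1894300980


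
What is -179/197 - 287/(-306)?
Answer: 1765/60282 ≈ 0.029279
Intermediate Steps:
-179/197 - 287/(-306) = -179*1/197 - 287*(-1/306) = -179/197 + 287/306 = 1765/60282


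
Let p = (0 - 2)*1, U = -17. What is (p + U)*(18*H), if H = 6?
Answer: -2052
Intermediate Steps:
p = -2 (p = -2*1 = -2)
(p + U)*(18*H) = (-2 - 17)*(18*6) = -19*108 = -2052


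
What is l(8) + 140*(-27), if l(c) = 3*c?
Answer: -3756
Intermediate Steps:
l(8) + 140*(-27) = 3*8 + 140*(-27) = 24 - 3780 = -3756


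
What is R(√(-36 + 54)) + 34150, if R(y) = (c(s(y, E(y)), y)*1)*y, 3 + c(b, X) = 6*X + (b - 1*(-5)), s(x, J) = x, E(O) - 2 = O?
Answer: 34276 + 6*√2 ≈ 34285.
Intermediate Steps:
E(O) = 2 + O
c(b, X) = 2 + b + 6*X (c(b, X) = -3 + (6*X + (b - 1*(-5))) = -3 + (6*X + (b + 5)) = -3 + (6*X + (5 + b)) = -3 + (5 + b + 6*X) = 2 + b + 6*X)
R(y) = y*(2 + 7*y) (R(y) = ((2 + y + 6*y)*1)*y = ((2 + 7*y)*1)*y = (2 + 7*y)*y = y*(2 + 7*y))
R(√(-36 + 54)) + 34150 = √(-36 + 54)*(2 + 7*√(-36 + 54)) + 34150 = √18*(2 + 7*√18) + 34150 = (3*√2)*(2 + 7*(3*√2)) + 34150 = (3*√2)*(2 + 21*√2) + 34150 = 3*√2*(2 + 21*√2) + 34150 = 34150 + 3*√2*(2 + 21*√2)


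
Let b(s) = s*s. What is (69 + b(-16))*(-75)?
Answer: -24375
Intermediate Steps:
b(s) = s²
(69 + b(-16))*(-75) = (69 + (-16)²)*(-75) = (69 + 256)*(-75) = 325*(-75) = -24375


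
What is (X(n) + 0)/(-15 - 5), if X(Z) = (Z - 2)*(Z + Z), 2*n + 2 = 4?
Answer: ⅒ ≈ 0.10000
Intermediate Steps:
n = 1 (n = -1 + (½)*4 = -1 + 2 = 1)
X(Z) = 2*Z*(-2 + Z) (X(Z) = (-2 + Z)*(2*Z) = 2*Z*(-2 + Z))
(X(n) + 0)/(-15 - 5) = (2*1*(-2 + 1) + 0)/(-15 - 5) = (2*1*(-1) + 0)/(-20) = -(-2 + 0)/20 = -1/20*(-2) = ⅒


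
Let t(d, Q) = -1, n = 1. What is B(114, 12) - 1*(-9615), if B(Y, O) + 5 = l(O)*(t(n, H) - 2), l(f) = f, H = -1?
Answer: 9574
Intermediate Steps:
B(Y, O) = -5 - 3*O (B(Y, O) = -5 + O*(-1 - 2) = -5 + O*(-3) = -5 - 3*O)
B(114, 12) - 1*(-9615) = (-5 - 3*12) - 1*(-9615) = (-5 - 36) + 9615 = -41 + 9615 = 9574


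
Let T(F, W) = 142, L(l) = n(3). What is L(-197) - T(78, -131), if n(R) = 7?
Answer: -135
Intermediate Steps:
L(l) = 7
L(-197) - T(78, -131) = 7 - 1*142 = 7 - 142 = -135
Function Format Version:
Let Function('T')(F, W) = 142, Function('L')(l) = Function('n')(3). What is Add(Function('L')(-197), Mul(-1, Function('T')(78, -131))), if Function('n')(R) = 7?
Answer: -135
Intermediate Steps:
Function('L')(l) = 7
Add(Function('L')(-197), Mul(-1, Function('T')(78, -131))) = Add(7, Mul(-1, 142)) = Add(7, -142) = -135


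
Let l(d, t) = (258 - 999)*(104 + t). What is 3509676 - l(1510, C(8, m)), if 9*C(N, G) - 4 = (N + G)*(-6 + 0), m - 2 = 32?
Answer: 10698964/3 ≈ 3.5663e+6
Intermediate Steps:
m = 34 (m = 2 + 32 = 34)
C(N, G) = 4/9 - 2*G/3 - 2*N/3 (C(N, G) = 4/9 + ((N + G)*(-6 + 0))/9 = 4/9 + ((G + N)*(-6))/9 = 4/9 + (-6*G - 6*N)/9 = 4/9 + (-2*G/3 - 2*N/3) = 4/9 - 2*G/3 - 2*N/3)
l(d, t) = -77064 - 741*t (l(d, t) = -741*(104 + t) = -77064 - 741*t)
3509676 - l(1510, C(8, m)) = 3509676 - (-77064 - 741*(4/9 - 2/3*34 - 2/3*8)) = 3509676 - (-77064 - 741*(4/9 - 68/3 - 16/3)) = 3509676 - (-77064 - 741*(-248/9)) = 3509676 - (-77064 + 61256/3) = 3509676 - 1*(-169936/3) = 3509676 + 169936/3 = 10698964/3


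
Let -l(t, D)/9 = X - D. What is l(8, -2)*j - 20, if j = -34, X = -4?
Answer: -632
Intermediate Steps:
l(t, D) = 36 + 9*D (l(t, D) = -9*(-4 - D) = 36 + 9*D)
l(8, -2)*j - 20 = (36 + 9*(-2))*(-34) - 20 = (36 - 18)*(-34) - 20 = 18*(-34) - 20 = -612 - 20 = -632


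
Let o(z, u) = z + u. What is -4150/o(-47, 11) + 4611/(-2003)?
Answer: 4073227/36054 ≈ 112.98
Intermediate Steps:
o(z, u) = u + z
-4150/o(-47, 11) + 4611/(-2003) = -4150/(11 - 47) + 4611/(-2003) = -4150/(-36) + 4611*(-1/2003) = -4150*(-1/36) - 4611/2003 = 2075/18 - 4611/2003 = 4073227/36054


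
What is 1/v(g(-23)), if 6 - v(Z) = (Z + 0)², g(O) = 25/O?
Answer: 529/2549 ≈ 0.20753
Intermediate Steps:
v(Z) = 6 - Z² (v(Z) = 6 - (Z + 0)² = 6 - Z²)
1/v(g(-23)) = 1/(6 - (25/(-23))²) = 1/(6 - (25*(-1/23))²) = 1/(6 - (-25/23)²) = 1/(6 - 1*625/529) = 1/(6 - 625/529) = 1/(2549/529) = 529/2549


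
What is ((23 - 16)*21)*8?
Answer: 1176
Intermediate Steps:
((23 - 16)*21)*8 = (7*21)*8 = 147*8 = 1176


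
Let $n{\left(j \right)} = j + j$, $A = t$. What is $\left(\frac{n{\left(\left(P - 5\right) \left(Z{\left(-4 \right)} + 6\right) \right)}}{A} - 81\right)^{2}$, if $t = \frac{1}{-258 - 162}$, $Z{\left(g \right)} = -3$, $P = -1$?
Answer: $226171521$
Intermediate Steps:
$t = - \frac{1}{420}$ ($t = \frac{1}{-420} = - \frac{1}{420} \approx -0.002381$)
$A = - \frac{1}{420} \approx -0.002381$
$n{\left(j \right)} = 2 j$
$\left(\frac{n{\left(\left(P - 5\right) \left(Z{\left(-4 \right)} + 6\right) \right)}}{A} - 81\right)^{2} = \left(\frac{2 \left(-1 - 5\right) \left(-3 + 6\right)}{- \frac{1}{420}} - 81\right)^{2} = \left(2 \left(\left(-6\right) 3\right) \left(-420\right) - 81\right)^{2} = \left(2 \left(-18\right) \left(-420\right) - 81\right)^{2} = \left(\left(-36\right) \left(-420\right) - 81\right)^{2} = \left(15120 - 81\right)^{2} = 15039^{2} = 226171521$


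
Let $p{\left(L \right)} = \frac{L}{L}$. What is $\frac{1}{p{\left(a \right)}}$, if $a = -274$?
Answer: $1$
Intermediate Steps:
$p{\left(L \right)} = 1$
$\frac{1}{p{\left(a \right)}} = 1^{-1} = 1$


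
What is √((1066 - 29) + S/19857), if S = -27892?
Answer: 23*√771901161/19857 ≈ 32.181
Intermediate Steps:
√((1066 - 29) + S/19857) = √((1066 - 29) - 27892/19857) = √(1037 - 27892*1/19857) = √(1037 - 27892/19857) = √(20563817/19857) = 23*√771901161/19857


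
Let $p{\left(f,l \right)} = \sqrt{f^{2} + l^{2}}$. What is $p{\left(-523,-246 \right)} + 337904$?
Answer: $337904 + \sqrt{334045} \approx 3.3848 \cdot 10^{5}$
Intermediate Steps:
$p{\left(-523,-246 \right)} + 337904 = \sqrt{\left(-523\right)^{2} + \left(-246\right)^{2}} + 337904 = \sqrt{273529 + 60516} + 337904 = \sqrt{334045} + 337904 = 337904 + \sqrt{334045}$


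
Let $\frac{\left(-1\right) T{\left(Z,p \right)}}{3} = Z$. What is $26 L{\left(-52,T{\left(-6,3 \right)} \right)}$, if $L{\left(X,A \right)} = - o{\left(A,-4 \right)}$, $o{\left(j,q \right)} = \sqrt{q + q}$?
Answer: $- 52 i \sqrt{2} \approx - 73.539 i$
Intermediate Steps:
$o{\left(j,q \right)} = \sqrt{2} \sqrt{q}$ ($o{\left(j,q \right)} = \sqrt{2 q} = \sqrt{2} \sqrt{q}$)
$T{\left(Z,p \right)} = - 3 Z$
$L{\left(X,A \right)} = - 2 i \sqrt{2}$ ($L{\left(X,A \right)} = - \sqrt{2} \sqrt{-4} = - \sqrt{2} \cdot 2 i = - 2 i \sqrt{2}$)
$26 L{\left(-52,T{\left(-6,3 \right)} \right)} = 26 \left(- 2 i \sqrt{2}\right) = - 52 i \sqrt{2}$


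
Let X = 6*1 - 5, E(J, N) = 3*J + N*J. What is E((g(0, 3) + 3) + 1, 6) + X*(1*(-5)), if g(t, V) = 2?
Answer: 49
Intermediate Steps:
E(J, N) = 3*J + J*N
X = 1 (X = 6 - 5 = 1)
E((g(0, 3) + 3) + 1, 6) + X*(1*(-5)) = ((2 + 3) + 1)*(3 + 6) + 1*(1*(-5)) = (5 + 1)*9 + 1*(-5) = 6*9 - 5 = 54 - 5 = 49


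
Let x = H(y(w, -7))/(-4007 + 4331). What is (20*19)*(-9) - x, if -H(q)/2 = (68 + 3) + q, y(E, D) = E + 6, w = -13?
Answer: -276988/81 ≈ -3419.6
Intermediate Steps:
y(E, D) = 6 + E
H(q) = -142 - 2*q (H(q) = -2*((68 + 3) + q) = -2*(71 + q) = -142 - 2*q)
x = -32/81 (x = (-142 - 2*(6 - 13))/(-4007 + 4331) = (-142 - 2*(-7))/324 = (-142 + 14)*(1/324) = -128*1/324 = -32/81 ≈ -0.39506)
(20*19)*(-9) - x = (20*19)*(-9) - 1*(-32/81) = 380*(-9) + 32/81 = -3420 + 32/81 = -276988/81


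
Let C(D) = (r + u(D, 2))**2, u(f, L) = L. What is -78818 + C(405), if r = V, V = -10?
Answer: -78754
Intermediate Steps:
r = -10
C(D) = 64 (C(D) = (-10 + 2)**2 = (-8)**2 = 64)
-78818 + C(405) = -78818 + 64 = -78754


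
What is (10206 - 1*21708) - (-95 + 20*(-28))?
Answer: -10847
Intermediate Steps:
(10206 - 1*21708) - (-95 + 20*(-28)) = (10206 - 21708) - (-95 - 560) = -11502 - 1*(-655) = -11502 + 655 = -10847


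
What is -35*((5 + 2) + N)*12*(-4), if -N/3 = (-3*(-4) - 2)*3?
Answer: -139440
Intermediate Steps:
N = -90 (N = -3*(-3*(-4) - 2)*3 = -3*(12 - 2)*3 = -30*3 = -3*30 = -90)
-35*((5 + 2) + N)*12*(-4) = -35*((5 + 2) - 90)*12*(-4) = -35*(7 - 90)*12*(-4) = -35*(-83*12)*(-4) = -(-34860)*(-4) = -35*3984 = -139440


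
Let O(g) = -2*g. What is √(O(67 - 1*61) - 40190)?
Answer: I*√40202 ≈ 200.5*I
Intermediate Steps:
√(O(67 - 1*61) - 40190) = √(-2*(67 - 1*61) - 40190) = √(-2*(67 - 61) - 40190) = √(-2*6 - 40190) = √(-12 - 40190) = √(-40202) = I*√40202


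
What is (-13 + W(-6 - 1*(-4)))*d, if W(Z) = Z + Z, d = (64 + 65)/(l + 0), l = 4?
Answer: -2193/4 ≈ -548.25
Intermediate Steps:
d = 129/4 (d = (64 + 65)/(4 + 0) = 129/4 ≈ 32.250)
W(Z) = 2*Z
(-13 + W(-6 - 1*(-4)))*d = (-13 + 2*(-6 - 1*(-4)))*(129/4) = (-13 + 2*(-6 + 4))*(129/4) = (-13 + 2*(-2))*(129/4) = (-13 - 4)*(129/4) = -17*129/4 = -2193/4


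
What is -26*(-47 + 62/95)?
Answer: 114478/95 ≈ 1205.0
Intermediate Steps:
-26*(-47 + 62/95) = -26*(-4403/95) = 114478/95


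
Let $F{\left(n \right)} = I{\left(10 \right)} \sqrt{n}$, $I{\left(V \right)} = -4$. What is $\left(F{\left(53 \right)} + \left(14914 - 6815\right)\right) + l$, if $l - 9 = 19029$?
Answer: $27137 - 4 \sqrt{53} \approx 27108.0$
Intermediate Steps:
$l = 19038$ ($l = 9 + 19029 = 19038$)
$F{\left(n \right)} = - 4 \sqrt{n}$
$\left(F{\left(53 \right)} + \left(14914 - 6815\right)\right) + l = \left(- 4 \sqrt{53} + \left(14914 - 6815\right)\right) + 19038 = \left(- 4 \sqrt{53} + 8099\right) + 19038 = \left(8099 - 4 \sqrt{53}\right) + 19038 = 27137 - 4 \sqrt{53}$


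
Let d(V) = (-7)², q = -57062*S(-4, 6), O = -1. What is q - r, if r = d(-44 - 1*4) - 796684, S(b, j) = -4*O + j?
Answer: 226015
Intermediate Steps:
S(b, j) = 4 + j (S(b, j) = -4*(-1) + j = 4 + j)
q = -570620 (q = -57062*(4 + 6) = -57062*10 = -570620)
d(V) = 49
r = -796635 (r = 49 - 796684 = -796635)
q - r = -570620 - 1*(-796635) = -570620 + 796635 = 226015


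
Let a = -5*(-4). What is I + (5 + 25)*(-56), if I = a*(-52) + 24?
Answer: -2696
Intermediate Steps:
a = 20
I = -1016 (I = 20*(-52) + 24 = -1040 + 24 = -1016)
I + (5 + 25)*(-56) = -1016 + (5 + 25)*(-56) = -1016 + 30*(-56) = -1016 - 1680 = -2696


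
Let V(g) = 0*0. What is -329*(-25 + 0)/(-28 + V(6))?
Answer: -1175/4 ≈ -293.75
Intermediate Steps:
V(g) = 0
-329*(-25 + 0)/(-28 + V(6)) = -329*(-25 + 0)/(-28 + 0) = -(-8225)/(-28) = -(-8225)*(-1)/28 = -329*25/28 = -1175/4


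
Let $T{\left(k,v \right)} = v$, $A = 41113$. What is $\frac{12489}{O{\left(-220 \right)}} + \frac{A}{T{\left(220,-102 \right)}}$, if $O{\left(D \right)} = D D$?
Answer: $- \frac{994297661}{2468400} \approx -402.81$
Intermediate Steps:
$O{\left(D \right)} = D^{2}$
$\frac{12489}{O{\left(-220 \right)}} + \frac{A}{T{\left(220,-102 \right)}} = \frac{12489}{\left(-220\right)^{2}} + \frac{41113}{-102} = \frac{12489}{48400} + 41113 \left(- \frac{1}{102}\right) = 12489 \cdot \frac{1}{48400} - \frac{41113}{102} = \frac{12489}{48400} - \frac{41113}{102} = - \frac{994297661}{2468400}$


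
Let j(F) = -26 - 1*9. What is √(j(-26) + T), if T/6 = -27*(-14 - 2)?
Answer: √2557 ≈ 50.567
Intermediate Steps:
T = 2592 (T = 6*(-27*(-14 - 2)) = 6*(-27*(-16)) = 6*432 = 2592)
j(F) = -35 (j(F) = -26 - 9 = -35)
√(j(-26) + T) = √(-35 + 2592) = √2557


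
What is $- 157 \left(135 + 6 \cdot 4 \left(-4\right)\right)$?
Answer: $-6123$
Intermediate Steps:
$- 157 \left(135 + 6 \cdot 4 \left(-4\right)\right) = - 157 \left(135 + 24 \left(-4\right)\right) = - 157 \left(135 - 96\right) = \left(-157\right) 39 = -6123$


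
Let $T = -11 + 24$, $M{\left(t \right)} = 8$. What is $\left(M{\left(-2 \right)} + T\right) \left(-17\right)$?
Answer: $-357$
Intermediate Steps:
$T = 13$
$\left(M{\left(-2 \right)} + T\right) \left(-17\right) = \left(8 + 13\right) \left(-17\right) = 21 \left(-17\right) = -357$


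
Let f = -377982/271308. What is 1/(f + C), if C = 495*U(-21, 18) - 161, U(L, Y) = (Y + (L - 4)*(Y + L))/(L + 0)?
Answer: -13762/32403125 ≈ -0.00042471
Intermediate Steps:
U(L, Y) = (Y + (-4 + L)*(L + Y))/L
C = -16472/7 (C = 495*(-4 - 21 + 18 - 3*18/(-21)) - 161 = 495*(-4 - 21 + 18 - 3*18*(-1/21)) - 161 = 495*(-4 - 21 + 18 + 18/7) - 161 = 495*(-31/7) - 161 = -15345/7 - 161 = -16472/7 ≈ -2353.1)
f = -2739/1966 (f = -377982*1/271308 = -2739/1966 ≈ -1.3932)
1/(f + C) = 1/(-2739/1966 - 16472/7) = 1/(-32403125/13762) = -13762/32403125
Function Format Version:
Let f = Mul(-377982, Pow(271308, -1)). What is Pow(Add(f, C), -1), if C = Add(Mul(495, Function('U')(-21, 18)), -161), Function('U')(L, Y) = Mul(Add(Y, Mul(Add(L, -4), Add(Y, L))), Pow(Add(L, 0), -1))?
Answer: Rational(-13762, 32403125) ≈ -0.00042471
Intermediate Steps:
Function('U')(L, Y) = Mul(Pow(L, -1), Add(Y, Mul(Add(-4, L), Add(L, Y)))) (Function('U')(L, Y) = Mul(Add(Y, Mul(Add(-4, L), Add(L, Y))), Pow(L, -1)) = Mul(Pow(L, -1), Add(Y, Mul(Add(-4, L), Add(L, Y)))))
C = Rational(-16472, 7) (C = Add(Mul(495, Add(-4, -21, 18, Mul(-3, 18, Pow(-21, -1)))), -161) = Add(Mul(495, Add(-4, -21, 18, Mul(-3, 18, Rational(-1, 21)))), -161) = Add(Mul(495, Add(-4, -21, 18, Rational(18, 7))), -161) = Add(Mul(495, Rational(-31, 7)), -161) = Add(Rational(-15345, 7), -161) = Rational(-16472, 7) ≈ -2353.1)
f = Rational(-2739, 1966) (f = Mul(-377982, Rational(1, 271308)) = Rational(-2739, 1966) ≈ -1.3932)
Pow(Add(f, C), -1) = Pow(Add(Rational(-2739, 1966), Rational(-16472, 7)), -1) = Pow(Rational(-32403125, 13762), -1) = Rational(-13762, 32403125)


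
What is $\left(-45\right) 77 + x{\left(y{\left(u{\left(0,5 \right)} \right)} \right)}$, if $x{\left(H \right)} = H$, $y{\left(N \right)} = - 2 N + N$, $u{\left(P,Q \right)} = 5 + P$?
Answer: $-3470$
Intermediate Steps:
$y{\left(N \right)} = - N$
$\left(-45\right) 77 + x{\left(y{\left(u{\left(0,5 \right)} \right)} \right)} = \left(-45\right) 77 - \left(5 + 0\right) = -3465 - 5 = -3470$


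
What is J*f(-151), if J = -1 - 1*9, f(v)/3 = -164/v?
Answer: -4920/151 ≈ -32.583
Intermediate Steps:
f(v) = -492/v (f(v) = 3*(-164/v) = -492/v)
J = -10 (J = -1 - 9 = -10)
J*f(-151) = -(-4920)/(-151) = -(-4920)*(-1)/151 = -10*492/151 = -4920/151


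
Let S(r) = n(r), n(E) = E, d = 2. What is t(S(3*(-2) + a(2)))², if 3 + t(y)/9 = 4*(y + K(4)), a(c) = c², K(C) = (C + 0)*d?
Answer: 35721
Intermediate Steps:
K(C) = 2*C (K(C) = (C + 0)*2 = C*2 = 2*C)
S(r) = r
t(y) = 261 + 36*y (t(y) = -27 + 9*(4*(y + 2*4)) = -27 + 9*(4*(y + 8)) = -27 + 9*(4*(8 + y)) = -27 + 9*(32 + 4*y) = -27 + (288 + 36*y) = 261 + 36*y)
t(S(3*(-2) + a(2)))² = (261 + 36*(3*(-2) + 2²))² = (261 + 36*(-6 + 4))² = (261 + 36*(-2))² = (261 - 72)² = 189² = 35721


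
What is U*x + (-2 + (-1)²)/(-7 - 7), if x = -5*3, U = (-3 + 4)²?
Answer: -209/14 ≈ -14.929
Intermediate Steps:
U = 1 (U = 1² = 1)
x = -15
U*x + (-2 + (-1)²)/(-7 - 7) = 1*(-15) + (-2 + (-1)²)/(-7 - 7) = -15 + (-2 + 1)/(-14) = -15 - 1*(-1/14) = -15 + 1/14 = -209/14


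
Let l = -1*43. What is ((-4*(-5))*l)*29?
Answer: -24940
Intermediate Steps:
l = -43
((-4*(-5))*l)*29 = (-4*(-5)*(-43))*29 = (20*(-43))*29 = -860*29 = -24940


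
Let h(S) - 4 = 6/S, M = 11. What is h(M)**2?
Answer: 2500/121 ≈ 20.661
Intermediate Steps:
h(S) = 4 + 6/S
h(M)**2 = (4 + 6/11)**2 = (50/11)**2 = 2500/121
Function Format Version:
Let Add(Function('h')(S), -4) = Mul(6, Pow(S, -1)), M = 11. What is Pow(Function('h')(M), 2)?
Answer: Rational(2500, 121) ≈ 20.661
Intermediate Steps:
Function('h')(S) = Add(4, Mul(6, Pow(S, -1)))
Pow(Function('h')(M), 2) = Pow(Add(4, Mul(6, Pow(11, -1))), 2) = Pow(Add(4, Mul(6, Rational(1, 11))), 2) = Pow(Add(4, Rational(6, 11)), 2) = Pow(Rational(50, 11), 2) = Rational(2500, 121)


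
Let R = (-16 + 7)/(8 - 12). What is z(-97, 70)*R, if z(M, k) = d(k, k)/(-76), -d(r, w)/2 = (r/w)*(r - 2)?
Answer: 153/38 ≈ 4.0263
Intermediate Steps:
d(r, w) = -2*r*(-2 + r)/w (d(r, w) = -2*r/w*(r - 2) = -2*r/w*(-2 + r) = -2*r*(-2 + r)/w)
z(M, k) = -1/19 + k/38 (z(M, k) = (2*k*(2 - k)/k)/(-76) = (4 - 2*k)*(-1/76) = -1/19 + k/38)
R = 9/4 (R = -9/(-4) = -9*(-¼) = 9/4 ≈ 2.2500)
z(-97, 70)*R = (-1/19 + (1/38)*70)*(9/4) = (-1/19 + 35/19)*(9/4) = (34/19)*(9/4) = 153/38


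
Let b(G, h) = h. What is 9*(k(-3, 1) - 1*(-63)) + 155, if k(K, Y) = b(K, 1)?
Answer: 731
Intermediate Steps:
k(K, Y) = 1
9*(k(-3, 1) - 1*(-63)) + 155 = 9*(1 - 1*(-63)) + 155 = 9*(1 + 63) + 155 = 9*64 + 155 = 576 + 155 = 731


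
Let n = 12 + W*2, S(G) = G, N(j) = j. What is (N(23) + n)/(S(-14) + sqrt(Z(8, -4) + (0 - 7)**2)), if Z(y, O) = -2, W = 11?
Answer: -798/149 - 57*sqrt(47)/149 ≈ -7.9783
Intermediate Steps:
n = 34 (n = 12 + 11*2 = 12 + 22 = 34)
(N(23) + n)/(S(-14) + sqrt(Z(8, -4) + (0 - 7)**2)) = (23 + 34)/(-14 + sqrt(-2 + (0 - 7)**2)) = 57/(-14 + sqrt(-2 + (-7)**2)) = 57/(-14 + sqrt(-2 + 49)) = 57/(-14 + sqrt(47))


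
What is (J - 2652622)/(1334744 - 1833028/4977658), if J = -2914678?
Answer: -6928028845850/1660974329131 ≈ -4.1711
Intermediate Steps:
(J - 2652622)/(1334744 - 1833028/4977658) = (-2914678 - 2652622)/(1334744 - 1833028/4977658) = -5567300/(1334744 - 1833028*1/4977658) = -5567300/(1334744 - 916514/2488829) = -5567300/3321948658262/2488829 = -5567300*2488829/3321948658262 = -6928028845850/1660974329131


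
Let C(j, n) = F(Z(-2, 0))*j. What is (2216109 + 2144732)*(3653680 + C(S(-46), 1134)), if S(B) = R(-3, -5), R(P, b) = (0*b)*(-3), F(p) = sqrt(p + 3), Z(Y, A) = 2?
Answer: 15933117544880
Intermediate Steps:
F(p) = sqrt(3 + p)
R(P, b) = 0 (R(P, b) = 0*(-3) = 0)
S(B) = 0
C(j, n) = j*sqrt(5) (C(j, n) = sqrt(3 + 2)*j = sqrt(5)*j = j*sqrt(5))
(2216109 + 2144732)*(3653680 + C(S(-46), 1134)) = (2216109 + 2144732)*(3653680 + 0*sqrt(5)) = 4360841*(3653680 + 0) = 4360841*3653680 = 15933117544880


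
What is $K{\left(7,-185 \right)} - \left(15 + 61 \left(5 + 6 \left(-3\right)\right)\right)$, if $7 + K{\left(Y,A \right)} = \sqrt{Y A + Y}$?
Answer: $771 + 2 i \sqrt{322} \approx 771.0 + 35.889 i$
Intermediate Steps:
$K{\left(Y,A \right)} = -7 + \sqrt{Y + A Y}$ ($K{\left(Y,A \right)} = -7 + \sqrt{Y A + Y} = -7 + \sqrt{A Y + Y} = -7 + \sqrt{Y + A Y}$)
$K{\left(7,-185 \right)} - \left(15 + 61 \left(5 + 6 \left(-3\right)\right)\right) = \left(-7 + \sqrt{7 \left(1 - 185\right)}\right) - \left(15 + 61 \left(5 + 6 \left(-3\right)\right)\right) = \left(-7 + \sqrt{7 \left(-184\right)}\right) - \left(15 + 61 \left(5 - 18\right)\right) = \left(-7 + \sqrt{-1288}\right) - -778 = \left(-7 + 2 i \sqrt{322}\right) + \left(793 - 15\right) = \left(-7 + 2 i \sqrt{322}\right) + 778 = 771 + 2 i \sqrt{322}$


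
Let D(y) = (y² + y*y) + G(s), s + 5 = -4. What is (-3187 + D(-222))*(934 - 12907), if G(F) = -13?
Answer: -1141841064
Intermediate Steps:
s = -9 (s = -5 - 4 = -9)
D(y) = -13 + 2*y² (D(y) = (y² + y*y) - 13 = (y² + y²) - 13 = 2*y² - 13 = -13 + 2*y²)
(-3187 + D(-222))*(934 - 12907) = (-3187 + (-13 + 2*(-222)²))*(934 - 12907) = (-3187 + (-13 + 2*49284))*(-11973) = (-3187 + (-13 + 98568))*(-11973) = (-3187 + 98555)*(-11973) = 95368*(-11973) = -1141841064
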